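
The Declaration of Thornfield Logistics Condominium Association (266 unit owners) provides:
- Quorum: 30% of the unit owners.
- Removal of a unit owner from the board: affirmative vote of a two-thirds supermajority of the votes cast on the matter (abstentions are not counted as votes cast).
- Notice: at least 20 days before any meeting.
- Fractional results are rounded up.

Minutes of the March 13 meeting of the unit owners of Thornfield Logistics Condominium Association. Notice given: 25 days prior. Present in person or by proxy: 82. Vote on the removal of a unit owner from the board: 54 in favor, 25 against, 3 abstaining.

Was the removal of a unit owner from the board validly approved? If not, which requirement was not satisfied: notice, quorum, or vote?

Valid — all requirements satisfied.

Notice: 25 days given; 20 required. Satisfied.
Quorum: 30% of 266 = 79.80, rounded up to 80; 82 present. Satisfied.
Vote: requires two-thirds of the votes cast (82 − 3 abstaining = 79); 2/3 of 79 = 52.67, rounded up to 53, so 53 needed; 54 in favor. Satisfied.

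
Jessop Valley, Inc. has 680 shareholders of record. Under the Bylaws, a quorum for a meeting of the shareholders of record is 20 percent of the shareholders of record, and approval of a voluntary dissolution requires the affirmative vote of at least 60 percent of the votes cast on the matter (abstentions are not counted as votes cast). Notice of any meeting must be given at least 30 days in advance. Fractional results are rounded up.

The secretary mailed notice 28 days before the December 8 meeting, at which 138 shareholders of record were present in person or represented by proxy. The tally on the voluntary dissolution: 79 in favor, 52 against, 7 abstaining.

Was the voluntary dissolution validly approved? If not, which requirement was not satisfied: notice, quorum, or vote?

Notice: 28 days given; 30 required. Not satisfied.
Quorum: 20% of 680 = 136; 138 present. Satisfied.
Vote: requires three-fifths of the votes cast (138 − 7 abstaining = 131); 3/5 of 131 = 78.60, rounded up to 79, so 79 needed; 79 in favor. Satisfied.

Invalid — notice requirement not satisfied.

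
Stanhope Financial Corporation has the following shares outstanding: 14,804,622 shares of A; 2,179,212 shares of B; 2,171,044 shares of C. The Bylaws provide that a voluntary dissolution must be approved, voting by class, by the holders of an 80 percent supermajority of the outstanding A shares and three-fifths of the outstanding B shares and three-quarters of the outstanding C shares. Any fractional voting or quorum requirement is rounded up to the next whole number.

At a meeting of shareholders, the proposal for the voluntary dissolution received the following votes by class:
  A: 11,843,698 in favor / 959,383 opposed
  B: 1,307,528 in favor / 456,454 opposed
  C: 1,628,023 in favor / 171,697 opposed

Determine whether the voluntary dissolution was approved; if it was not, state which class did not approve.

Not approved — the C shares did not give the required vote.

A: 4/5 of 14804622 = 11843697.60, rounded up to 11843698; 11,843,698 required, 11,843,698 in favor — approved.
B: 3/5 of 2179212 = 1307527.20, rounded up to 1307528; 1,307,528 required, 1,307,528 in favor — approved.
C: 3/4 of 2171044 = 1628283; 1,628,283 required, 1,628,023 in favor — not approved.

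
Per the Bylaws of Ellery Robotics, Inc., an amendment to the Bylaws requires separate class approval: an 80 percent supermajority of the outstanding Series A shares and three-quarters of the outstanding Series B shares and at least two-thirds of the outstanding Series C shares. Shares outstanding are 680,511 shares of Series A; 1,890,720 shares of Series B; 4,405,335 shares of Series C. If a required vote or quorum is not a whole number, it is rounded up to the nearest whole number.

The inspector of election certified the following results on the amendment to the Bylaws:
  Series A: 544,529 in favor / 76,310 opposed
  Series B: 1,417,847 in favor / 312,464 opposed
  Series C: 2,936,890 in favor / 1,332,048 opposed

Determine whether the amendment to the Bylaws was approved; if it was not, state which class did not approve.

Series A: 4/5 of 680511 = 544408.80, rounded up to 544409; 544,409 required, 544,529 in favor — approved.
Series B: 3/4 of 1890720 = 1418040; 1,418,040 required, 1,417,847 in favor — not approved.
Series C: 2/3 of 4405335 = 2936890; 2,936,890 required, 2,936,890 in favor — approved.

Not approved — the Series B shares did not give the required vote.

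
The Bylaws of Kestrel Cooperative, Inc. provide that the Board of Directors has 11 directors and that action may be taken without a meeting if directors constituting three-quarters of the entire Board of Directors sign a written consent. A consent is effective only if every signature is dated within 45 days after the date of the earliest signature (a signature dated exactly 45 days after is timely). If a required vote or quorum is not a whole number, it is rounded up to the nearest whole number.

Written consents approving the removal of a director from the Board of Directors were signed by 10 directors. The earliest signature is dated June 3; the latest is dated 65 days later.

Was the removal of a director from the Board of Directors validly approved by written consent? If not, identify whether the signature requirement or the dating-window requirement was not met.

Not effective — dating-window requirement not satisfied.

Signatures required: three-quarters of 11 — 3/4 of 11 = 8.25, rounded up to 9, so 9 needed; 10 signed. Sufficient.
Dating window: the latest signature is 65 days after the earliest; the limit is 45 days. Outside the window.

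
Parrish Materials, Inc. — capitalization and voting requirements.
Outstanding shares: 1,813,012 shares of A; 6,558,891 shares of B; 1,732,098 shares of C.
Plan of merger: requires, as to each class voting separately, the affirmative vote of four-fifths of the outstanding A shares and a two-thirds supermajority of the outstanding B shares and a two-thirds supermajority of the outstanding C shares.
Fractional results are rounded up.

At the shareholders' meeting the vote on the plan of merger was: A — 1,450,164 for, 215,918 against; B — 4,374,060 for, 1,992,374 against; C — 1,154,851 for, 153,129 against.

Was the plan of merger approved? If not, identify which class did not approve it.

Not approved — the A shares did not give the required vote.

A: 4/5 of 1813012 = 1450409.60, rounded up to 1450410; 1,450,410 required, 1,450,164 in favor — not approved.
B: 2/3 of 6558891 = 4372594; 4,372,594 required, 4,374,060 in favor — approved.
C: 2/3 of 1732098 = 1154732; 1,154,732 required, 1,154,851 in favor — approved.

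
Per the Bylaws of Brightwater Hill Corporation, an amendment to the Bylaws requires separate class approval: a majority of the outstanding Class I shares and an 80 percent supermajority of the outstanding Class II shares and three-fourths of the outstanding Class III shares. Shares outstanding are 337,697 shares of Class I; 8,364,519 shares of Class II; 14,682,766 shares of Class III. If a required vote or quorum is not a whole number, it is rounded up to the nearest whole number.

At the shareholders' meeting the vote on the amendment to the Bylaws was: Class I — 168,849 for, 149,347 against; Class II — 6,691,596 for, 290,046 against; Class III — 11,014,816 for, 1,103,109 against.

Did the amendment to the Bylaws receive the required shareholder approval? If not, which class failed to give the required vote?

Not approved — the Class II shares did not give the required vote.

Class I: a majority of 337697 is 168849; 168,849 required, 168,849 in favor — approved.
Class II: 4/5 of 8364519 = 6691615.20, rounded up to 6691616; 6,691,616 required, 6,691,596 in favor — not approved.
Class III: 3/4 of 14682766 = 11012074.50, rounded up to 11012075; 11,012,075 required, 11,014,816 in favor — approved.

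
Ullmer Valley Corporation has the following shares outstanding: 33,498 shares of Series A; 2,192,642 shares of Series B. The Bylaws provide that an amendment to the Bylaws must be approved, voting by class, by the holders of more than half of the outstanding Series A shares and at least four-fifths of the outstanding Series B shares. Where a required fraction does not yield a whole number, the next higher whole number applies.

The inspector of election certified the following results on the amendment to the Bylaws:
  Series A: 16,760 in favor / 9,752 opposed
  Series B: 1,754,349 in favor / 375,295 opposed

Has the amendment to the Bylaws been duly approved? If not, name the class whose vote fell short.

Series A: a majority of 33498 is 16750; 16,750 required, 16,760 in favor — approved.
Series B: 4/5 of 2192642 = 1754113.60, rounded up to 1754114; 1,754,114 required, 1,754,349 in favor — approved.

Approved — every class gave the required vote.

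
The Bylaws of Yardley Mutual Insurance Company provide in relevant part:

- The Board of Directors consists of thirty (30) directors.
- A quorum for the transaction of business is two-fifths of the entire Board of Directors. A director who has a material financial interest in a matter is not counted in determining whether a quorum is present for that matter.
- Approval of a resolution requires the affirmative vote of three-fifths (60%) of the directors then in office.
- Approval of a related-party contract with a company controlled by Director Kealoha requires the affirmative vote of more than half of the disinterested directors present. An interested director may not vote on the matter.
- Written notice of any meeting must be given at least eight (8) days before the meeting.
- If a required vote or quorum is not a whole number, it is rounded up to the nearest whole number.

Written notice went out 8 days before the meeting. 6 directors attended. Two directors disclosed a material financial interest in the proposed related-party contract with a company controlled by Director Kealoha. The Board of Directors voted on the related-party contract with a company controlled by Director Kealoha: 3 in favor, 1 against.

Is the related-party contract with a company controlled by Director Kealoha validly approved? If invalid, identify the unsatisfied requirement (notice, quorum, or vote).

Invalid — quorum requirement not satisfied.

Notice: 8 days given; 8 required (8 ≥ 8). Satisfied.
Quorum: 6 present, but the 2 interested directors do not count, leaving 4. Quorum is 12. Not satisfied.
Vote: the related-party contract with a company controlled by Director Kealoha requires a majority of the disinterested directors present (6 − 2 = 4). A majority of 4 is 3, so 3 affirmative votes are needed; 3 voted in favor. Satisfied. (Moot — without a quorum no business can be validly transacted.)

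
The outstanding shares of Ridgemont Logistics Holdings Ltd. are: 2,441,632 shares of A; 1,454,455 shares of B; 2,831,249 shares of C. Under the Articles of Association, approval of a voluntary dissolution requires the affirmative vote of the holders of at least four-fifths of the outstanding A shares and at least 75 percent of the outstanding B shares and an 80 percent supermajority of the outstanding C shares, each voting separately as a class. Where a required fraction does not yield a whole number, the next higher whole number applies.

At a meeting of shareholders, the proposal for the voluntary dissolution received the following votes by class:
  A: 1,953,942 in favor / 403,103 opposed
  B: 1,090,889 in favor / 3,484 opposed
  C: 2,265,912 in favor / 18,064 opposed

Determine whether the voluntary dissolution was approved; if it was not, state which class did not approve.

Approved — every class gave the required vote.

A: 4/5 of 2441632 = 1953305.60, rounded up to 1953306; 1,953,306 required, 1,953,942 in favor — approved.
B: 3/4 of 1454455 = 1090841.25, rounded up to 1090842; 1,090,842 required, 1,090,889 in favor — approved.
C: 4/5 of 2831249 = 2264999.20, rounded up to 2265000; 2,265,000 required, 2,265,912 in favor — approved.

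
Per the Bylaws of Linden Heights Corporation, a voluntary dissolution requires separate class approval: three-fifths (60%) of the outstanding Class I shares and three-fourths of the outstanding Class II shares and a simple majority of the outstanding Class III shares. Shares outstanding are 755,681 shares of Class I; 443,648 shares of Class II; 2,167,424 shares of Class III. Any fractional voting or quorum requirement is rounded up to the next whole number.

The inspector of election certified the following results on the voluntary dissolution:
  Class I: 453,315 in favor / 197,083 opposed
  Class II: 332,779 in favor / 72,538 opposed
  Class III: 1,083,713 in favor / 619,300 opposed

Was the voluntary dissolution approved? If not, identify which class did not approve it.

Class I: 3/5 of 755681 = 453408.60, rounded up to 453409; 453,409 required, 453,315 in favor — not approved.
Class II: 3/4 of 443648 = 332736; 332,736 required, 332,779 in favor — approved.
Class III: a majority of 2167424 is 1083713; 1,083,713 required, 1,083,713 in favor — approved.

Not approved — the Class I shares did not give the required vote.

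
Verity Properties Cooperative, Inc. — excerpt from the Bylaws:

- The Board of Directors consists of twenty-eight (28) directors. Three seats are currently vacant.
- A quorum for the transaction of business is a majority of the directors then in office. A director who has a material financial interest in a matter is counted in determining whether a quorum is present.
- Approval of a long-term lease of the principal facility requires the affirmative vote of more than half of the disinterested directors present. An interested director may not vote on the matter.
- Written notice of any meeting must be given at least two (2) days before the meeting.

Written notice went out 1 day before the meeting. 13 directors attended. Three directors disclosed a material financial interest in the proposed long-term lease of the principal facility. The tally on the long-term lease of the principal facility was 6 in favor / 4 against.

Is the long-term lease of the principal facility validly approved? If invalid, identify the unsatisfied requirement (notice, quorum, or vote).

Notice: 1 day given; 2 required (1 < 2). Not satisfied.
Quorum: 13 present (interested directors count toward quorum); quorum is 13. Satisfied.
Vote: the long-term lease of the principal facility requires a majority of the disinterested directors present (13 − 3 = 10). A majority of 10 is 6, so 6 affirmative votes are needed; 6 voted in favor. Satisfied.

Invalid — notice requirement not satisfied.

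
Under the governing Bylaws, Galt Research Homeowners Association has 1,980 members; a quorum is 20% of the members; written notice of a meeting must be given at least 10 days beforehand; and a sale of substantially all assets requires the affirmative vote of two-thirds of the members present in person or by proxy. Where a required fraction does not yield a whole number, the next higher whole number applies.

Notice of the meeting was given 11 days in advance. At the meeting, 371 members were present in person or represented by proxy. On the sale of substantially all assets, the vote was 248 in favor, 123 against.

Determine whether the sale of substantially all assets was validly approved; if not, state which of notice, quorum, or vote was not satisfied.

Invalid — quorum requirement not satisfied.

Notice: 11 days given; 10 required. Satisfied.
Quorum: 20% of 1,980 = 396; 371 present. Not satisfied.
Vote: requires two-thirds of those present (371); 2/3 of 371 = 247.33, rounded up to 248, so 248 needed; 248 in favor. Satisfied.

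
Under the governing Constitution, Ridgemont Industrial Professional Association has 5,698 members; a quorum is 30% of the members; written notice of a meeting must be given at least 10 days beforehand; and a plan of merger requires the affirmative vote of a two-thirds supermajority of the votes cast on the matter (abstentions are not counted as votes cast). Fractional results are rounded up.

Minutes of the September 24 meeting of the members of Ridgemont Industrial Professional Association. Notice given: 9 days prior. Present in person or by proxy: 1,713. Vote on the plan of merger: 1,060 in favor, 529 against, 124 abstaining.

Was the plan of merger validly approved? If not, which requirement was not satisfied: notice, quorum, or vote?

Invalid — notice requirement not satisfied.

Notice: 9 days given; 10 required. Not satisfied.
Quorum: 30% of 5,698 = 1,709.40, rounded up to 1,710; 1,713 present. Satisfied.
Vote: requires two-thirds of the votes cast (1,713 − 124 abstaining = 1,589); 2/3 of 1589 = 1059.33, rounded up to 1060, so 1,060 needed; 1,060 in favor. Satisfied.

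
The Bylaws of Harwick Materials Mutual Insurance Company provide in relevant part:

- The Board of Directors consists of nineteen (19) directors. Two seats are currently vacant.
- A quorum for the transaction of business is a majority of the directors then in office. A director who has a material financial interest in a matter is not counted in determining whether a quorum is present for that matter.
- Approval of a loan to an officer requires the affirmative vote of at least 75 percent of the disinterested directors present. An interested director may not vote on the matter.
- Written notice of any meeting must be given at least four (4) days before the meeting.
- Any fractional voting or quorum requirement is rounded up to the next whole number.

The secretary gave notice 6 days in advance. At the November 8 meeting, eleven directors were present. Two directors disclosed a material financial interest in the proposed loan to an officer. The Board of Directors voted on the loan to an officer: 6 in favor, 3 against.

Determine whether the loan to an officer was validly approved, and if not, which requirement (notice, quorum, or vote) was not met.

Invalid — vote requirement not satisfied.

Notice: 6 days given; 4 required (6 ≥ 4). Satisfied.
Quorum: 11 present, but the 2 interested directors do not count, leaving 9. Quorum is 9. Satisfied.
Vote: the loan to an officer requires three-fourths of the disinterested directors present (11 − 2 = 9). 3/4 of 9 = 6.75, rounded up to 7, so 7 affirmative votes are needed; 6 voted in favor. Not satisfied.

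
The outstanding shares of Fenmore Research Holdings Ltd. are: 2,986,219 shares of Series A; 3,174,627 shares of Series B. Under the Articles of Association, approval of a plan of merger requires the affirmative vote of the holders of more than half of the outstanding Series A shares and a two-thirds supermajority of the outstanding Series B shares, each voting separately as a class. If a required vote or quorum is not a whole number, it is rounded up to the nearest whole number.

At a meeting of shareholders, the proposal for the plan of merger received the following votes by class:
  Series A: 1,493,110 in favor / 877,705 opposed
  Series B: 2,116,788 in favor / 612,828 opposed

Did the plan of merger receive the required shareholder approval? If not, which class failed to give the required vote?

Approved — every class gave the required vote.

Series A: a majority of 2986219 is 1493110; 1,493,110 required, 1,493,110 in favor — approved.
Series B: 2/3 of 3174627 = 2116418; 2,116,418 required, 2,116,788 in favor — approved.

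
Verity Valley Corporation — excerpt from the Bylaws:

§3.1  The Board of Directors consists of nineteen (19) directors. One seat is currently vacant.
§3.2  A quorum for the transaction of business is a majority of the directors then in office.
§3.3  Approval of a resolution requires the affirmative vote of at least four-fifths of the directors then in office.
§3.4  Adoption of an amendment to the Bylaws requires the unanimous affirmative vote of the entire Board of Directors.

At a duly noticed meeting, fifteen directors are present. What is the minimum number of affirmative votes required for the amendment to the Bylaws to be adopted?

19

The amendment to the Bylaws requires the unanimous vote of the entire Board of Directors (19).
Unanimous means all 19.
(Only 15 can vote, so the amendment to the Bylaws cannot pass at this meeting, but the required vote is still 19.)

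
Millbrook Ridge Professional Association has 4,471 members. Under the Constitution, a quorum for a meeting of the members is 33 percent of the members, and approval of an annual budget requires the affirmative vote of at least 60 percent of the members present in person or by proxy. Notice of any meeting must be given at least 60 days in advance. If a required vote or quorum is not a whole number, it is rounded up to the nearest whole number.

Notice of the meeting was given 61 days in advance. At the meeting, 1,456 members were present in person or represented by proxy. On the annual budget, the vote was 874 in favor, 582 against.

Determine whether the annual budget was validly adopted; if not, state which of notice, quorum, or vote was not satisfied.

Notice: 61 days given; 60 required. Satisfied.
Quorum: 33% of 4,471 = 1,475.43, rounded up to 1,476; 1,456 present. Not satisfied.
Vote: requires three-fifths of those present (1,456); 3/5 of 1456 = 873.60, rounded up to 874, so 874 needed; 874 in favor. Satisfied.

Invalid — quorum requirement not satisfied.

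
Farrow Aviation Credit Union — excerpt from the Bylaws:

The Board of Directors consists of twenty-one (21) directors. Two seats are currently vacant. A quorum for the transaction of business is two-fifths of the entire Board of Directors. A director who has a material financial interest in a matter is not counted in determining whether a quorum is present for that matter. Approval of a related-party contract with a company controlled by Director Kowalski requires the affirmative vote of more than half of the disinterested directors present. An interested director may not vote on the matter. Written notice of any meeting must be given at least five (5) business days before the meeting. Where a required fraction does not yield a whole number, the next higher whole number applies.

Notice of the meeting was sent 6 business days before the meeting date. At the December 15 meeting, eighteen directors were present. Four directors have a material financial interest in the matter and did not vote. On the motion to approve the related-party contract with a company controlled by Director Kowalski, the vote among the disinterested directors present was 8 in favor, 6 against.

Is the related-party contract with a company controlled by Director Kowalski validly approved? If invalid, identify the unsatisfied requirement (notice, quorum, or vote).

Valid — all requirements satisfied.

Notice: 6 business days given; 5 required (6 ≥ 5). Satisfied.
Quorum: 18 present, but the 4 interested directors do not count, leaving 14. Quorum is 9. Satisfied.
Vote: the related-party contract with a company controlled by Director Kowalski requires a majority of the disinterested directors present (18 − 4 = 14). A majority of 14 is 8, so 8 affirmative votes are needed; 8 voted in favor. Satisfied.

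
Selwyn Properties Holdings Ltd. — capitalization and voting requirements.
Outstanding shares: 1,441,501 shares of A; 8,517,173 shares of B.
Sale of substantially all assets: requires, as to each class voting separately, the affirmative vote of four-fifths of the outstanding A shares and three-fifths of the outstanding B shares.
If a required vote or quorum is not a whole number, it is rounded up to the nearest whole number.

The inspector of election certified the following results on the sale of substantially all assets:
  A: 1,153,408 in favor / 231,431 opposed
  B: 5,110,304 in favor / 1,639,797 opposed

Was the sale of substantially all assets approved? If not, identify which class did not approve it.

A: 4/5 of 1441501 = 1153200.80, rounded up to 1153201; 1,153,201 required, 1,153,408 in favor — approved.
B: 3/5 of 8517173 = 5110303.80, rounded up to 5110304; 5,110,304 required, 5,110,304 in favor — approved.

Approved — every class gave the required vote.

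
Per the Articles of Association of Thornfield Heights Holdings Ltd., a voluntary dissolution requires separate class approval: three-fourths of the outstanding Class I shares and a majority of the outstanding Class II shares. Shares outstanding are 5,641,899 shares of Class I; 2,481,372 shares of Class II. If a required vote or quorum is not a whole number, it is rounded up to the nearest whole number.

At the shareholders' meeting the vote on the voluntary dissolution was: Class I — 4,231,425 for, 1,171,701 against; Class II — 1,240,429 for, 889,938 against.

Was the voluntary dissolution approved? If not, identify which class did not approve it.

Class I: 3/4 of 5641899 = 4231424.25, rounded up to 4231425; 4,231,425 required, 4,231,425 in favor — approved.
Class II: a majority of 2481372 is 1240687; 1,240,687 required, 1,240,429 in favor — not approved.

Not approved — the Class II shares did not give the required vote.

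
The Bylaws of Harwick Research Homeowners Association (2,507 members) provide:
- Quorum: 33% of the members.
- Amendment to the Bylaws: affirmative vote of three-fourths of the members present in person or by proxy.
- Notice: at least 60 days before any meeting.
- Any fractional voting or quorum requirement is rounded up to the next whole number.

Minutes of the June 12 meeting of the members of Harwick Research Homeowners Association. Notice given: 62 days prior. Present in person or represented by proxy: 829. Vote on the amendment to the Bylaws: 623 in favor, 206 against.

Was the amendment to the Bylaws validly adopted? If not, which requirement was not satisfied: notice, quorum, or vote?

Notice: 62 days given; 60 required. Satisfied.
Quorum: 33% of 2,507 = 827.31, rounded up to 828; 829 present. Satisfied.
Vote: requires three-fourths of those present (829); 3/4 of 829 = 621.75, rounded up to 622, so 622 needed; 623 in favor. Satisfied.

Valid — all requirements satisfied.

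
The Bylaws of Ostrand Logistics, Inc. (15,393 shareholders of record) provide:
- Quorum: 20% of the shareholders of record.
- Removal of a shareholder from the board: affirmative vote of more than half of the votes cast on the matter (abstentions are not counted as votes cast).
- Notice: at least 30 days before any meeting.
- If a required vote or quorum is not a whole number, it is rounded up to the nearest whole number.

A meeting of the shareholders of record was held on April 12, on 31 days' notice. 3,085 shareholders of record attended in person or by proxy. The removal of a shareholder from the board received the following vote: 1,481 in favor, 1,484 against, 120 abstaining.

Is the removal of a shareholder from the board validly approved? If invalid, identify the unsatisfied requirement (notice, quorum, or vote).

Invalid — vote requirement not satisfied.

Notice: 31 days given; 30 required. Satisfied.
Quorum: 20% of 15,393 = 3,078.60, rounded up to 3,079; 3,085 present. Satisfied.
Vote: requires a majority of the votes cast (3,085 − 120 abstaining = 2,965); a majority of 2965 is 1483, so 1,483 needed; 1,481 in favor. Not satisfied.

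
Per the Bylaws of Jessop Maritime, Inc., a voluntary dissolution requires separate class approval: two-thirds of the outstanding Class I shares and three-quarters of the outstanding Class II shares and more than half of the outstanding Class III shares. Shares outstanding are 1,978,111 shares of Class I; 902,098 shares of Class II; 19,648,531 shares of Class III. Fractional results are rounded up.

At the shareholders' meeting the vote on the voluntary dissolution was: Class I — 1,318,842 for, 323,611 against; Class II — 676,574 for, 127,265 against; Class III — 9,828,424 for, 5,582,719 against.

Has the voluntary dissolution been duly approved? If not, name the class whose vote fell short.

Class I: 2/3 of 1978111 = 1318740.67, rounded up to 1318741; 1,318,741 required, 1,318,842 in favor — approved.
Class II: 3/4 of 902098 = 676573.50, rounded up to 676574; 676,574 required, 676,574 in favor — approved.
Class III: a majority of 19648531 is 9824266; 9,824,266 required, 9,828,424 in favor — approved.

Approved — every class gave the required vote.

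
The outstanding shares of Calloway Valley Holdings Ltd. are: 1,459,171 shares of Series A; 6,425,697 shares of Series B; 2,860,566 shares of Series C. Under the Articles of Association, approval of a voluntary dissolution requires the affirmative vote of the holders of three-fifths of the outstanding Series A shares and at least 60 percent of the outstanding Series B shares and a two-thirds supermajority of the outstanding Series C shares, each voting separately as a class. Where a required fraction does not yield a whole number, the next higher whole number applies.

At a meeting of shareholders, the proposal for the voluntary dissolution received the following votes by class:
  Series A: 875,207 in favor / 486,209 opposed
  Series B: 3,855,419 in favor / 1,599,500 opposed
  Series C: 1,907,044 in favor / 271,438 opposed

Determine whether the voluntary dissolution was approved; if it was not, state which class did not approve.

Series A: 3/5 of 1459171 = 875502.60, rounded up to 875503; 875,503 required, 875,207 in favor — not approved.
Series B: 3/5 of 6425697 = 3855418.20, rounded up to 3855419; 3,855,419 required, 3,855,419 in favor — approved.
Series C: 2/3 of 2860566 = 1907044; 1,907,044 required, 1,907,044 in favor — approved.

Not approved — the Series A shares did not give the required vote.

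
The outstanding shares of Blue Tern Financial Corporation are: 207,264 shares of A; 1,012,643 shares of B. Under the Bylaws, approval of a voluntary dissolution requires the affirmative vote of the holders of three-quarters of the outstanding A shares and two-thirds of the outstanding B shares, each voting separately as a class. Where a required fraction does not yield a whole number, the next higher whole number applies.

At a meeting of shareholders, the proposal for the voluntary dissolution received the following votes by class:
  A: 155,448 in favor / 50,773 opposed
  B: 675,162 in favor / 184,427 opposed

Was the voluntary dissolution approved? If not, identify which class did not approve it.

A: 3/4 of 207264 = 155448; 155,448 required, 155,448 in favor — approved.
B: 2/3 of 1012643 = 675095.33, rounded up to 675096; 675,096 required, 675,162 in favor — approved.

Approved — every class gave the required vote.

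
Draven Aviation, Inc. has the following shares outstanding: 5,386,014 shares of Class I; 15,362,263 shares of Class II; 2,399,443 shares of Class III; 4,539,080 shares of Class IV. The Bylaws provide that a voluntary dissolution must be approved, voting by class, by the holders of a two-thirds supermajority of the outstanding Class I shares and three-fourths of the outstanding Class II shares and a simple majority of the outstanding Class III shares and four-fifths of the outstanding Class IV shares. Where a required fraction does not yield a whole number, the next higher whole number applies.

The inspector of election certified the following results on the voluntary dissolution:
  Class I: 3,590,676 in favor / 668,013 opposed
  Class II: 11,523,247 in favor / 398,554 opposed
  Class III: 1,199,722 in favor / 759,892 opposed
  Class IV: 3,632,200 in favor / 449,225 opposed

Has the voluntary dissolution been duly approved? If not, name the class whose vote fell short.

Class I: 2/3 of 5386014 = 3590676; 3,590,676 required, 3,590,676 in favor — approved.
Class II: 3/4 of 15362263 = 11521697.25, rounded up to 11521698; 11,521,698 required, 11,523,247 in favor — approved.
Class III: a majority of 2399443 is 1199722; 1,199,722 required, 1,199,722 in favor — approved.
Class IV: 4/5 of 4539080 = 3631264; 3,631,264 required, 3,632,200 in favor — approved.

Approved — every class gave the required vote.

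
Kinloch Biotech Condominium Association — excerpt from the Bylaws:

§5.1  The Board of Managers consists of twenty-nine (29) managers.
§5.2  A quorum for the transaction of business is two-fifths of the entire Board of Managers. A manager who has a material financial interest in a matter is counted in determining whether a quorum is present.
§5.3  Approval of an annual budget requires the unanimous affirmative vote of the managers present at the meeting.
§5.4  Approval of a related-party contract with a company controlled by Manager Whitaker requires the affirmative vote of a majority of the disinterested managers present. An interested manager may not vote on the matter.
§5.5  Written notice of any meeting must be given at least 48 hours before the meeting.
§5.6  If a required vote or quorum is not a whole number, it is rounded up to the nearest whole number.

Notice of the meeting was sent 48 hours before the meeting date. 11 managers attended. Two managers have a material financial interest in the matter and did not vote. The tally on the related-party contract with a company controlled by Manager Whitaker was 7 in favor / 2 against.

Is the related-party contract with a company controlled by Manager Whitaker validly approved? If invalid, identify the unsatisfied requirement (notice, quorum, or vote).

Notice: 48 hours given; 48 required (48 ≥ 48). Satisfied.
Quorum: 11 present (interested managers count toward quorum); quorum is 12. Not satisfied.
Vote: the related-party contract with a company controlled by Manager Whitaker requires a majority of the disinterested managers present (11 − 2 = 9). A majority of 9 is 5, so 5 affirmative votes are needed; 7 voted in favor. Satisfied. (Moot — without a quorum no business can be validly transacted.)

Invalid — quorum requirement not satisfied.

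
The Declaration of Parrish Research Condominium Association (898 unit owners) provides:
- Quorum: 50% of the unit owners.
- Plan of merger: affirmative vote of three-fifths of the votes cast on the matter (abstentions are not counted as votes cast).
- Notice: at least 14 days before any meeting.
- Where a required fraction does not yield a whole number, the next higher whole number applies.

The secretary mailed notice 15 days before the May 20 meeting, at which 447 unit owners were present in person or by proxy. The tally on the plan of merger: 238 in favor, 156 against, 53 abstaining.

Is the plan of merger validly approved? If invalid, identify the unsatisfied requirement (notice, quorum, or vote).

Notice: 15 days given; 14 required. Satisfied.
Quorum: 50% of 898 = 449; 447 present. Not satisfied.
Vote: requires three-fifths of the votes cast (447 − 53 abstaining = 394); 3/5 of 394 = 236.40, rounded up to 237, so 237 needed; 238 in favor. Satisfied.

Invalid — quorum requirement not satisfied.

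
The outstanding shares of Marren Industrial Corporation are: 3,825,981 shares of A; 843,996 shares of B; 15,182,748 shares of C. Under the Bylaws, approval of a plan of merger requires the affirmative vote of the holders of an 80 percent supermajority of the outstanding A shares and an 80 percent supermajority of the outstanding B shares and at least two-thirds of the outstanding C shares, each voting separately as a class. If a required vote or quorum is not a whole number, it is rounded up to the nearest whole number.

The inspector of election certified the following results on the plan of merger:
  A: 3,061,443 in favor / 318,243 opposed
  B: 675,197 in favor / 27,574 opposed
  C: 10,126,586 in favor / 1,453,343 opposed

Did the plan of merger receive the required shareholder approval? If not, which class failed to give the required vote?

A: 4/5 of 3825981 = 3060784.80, rounded up to 3060785; 3,060,785 required, 3,061,443 in favor — approved.
B: 4/5 of 843996 = 675196.80, rounded up to 675197; 675,197 required, 675,197 in favor — approved.
C: 2/3 of 15182748 = 10121832; 10,121,832 required, 10,126,586 in favor — approved.

Approved — every class gave the required vote.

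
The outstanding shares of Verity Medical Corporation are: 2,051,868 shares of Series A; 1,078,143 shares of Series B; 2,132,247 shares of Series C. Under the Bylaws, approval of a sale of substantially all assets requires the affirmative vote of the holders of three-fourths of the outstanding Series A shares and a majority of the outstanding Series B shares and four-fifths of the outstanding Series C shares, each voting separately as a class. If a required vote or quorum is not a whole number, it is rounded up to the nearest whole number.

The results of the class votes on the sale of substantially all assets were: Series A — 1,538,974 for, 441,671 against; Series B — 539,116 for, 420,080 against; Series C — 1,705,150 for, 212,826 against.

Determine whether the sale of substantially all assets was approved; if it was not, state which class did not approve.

Series A: 3/4 of 2051868 = 1538901; 1,538,901 required, 1,538,974 in favor — approved.
Series B: a majority of 1078143 is 539072; 539,072 required, 539,116 in favor — approved.
Series C: 4/5 of 2132247 = 1705797.60, rounded up to 1705798; 1,705,798 required, 1,705,150 in favor — not approved.

Not approved — the Series C shares did not give the required vote.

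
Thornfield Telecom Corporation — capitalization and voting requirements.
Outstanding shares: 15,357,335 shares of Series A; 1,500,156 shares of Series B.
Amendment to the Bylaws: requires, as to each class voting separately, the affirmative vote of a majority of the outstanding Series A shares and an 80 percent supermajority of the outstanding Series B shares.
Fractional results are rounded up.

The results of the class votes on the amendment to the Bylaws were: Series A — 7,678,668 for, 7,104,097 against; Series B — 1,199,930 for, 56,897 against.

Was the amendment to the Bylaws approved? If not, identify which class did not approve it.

Series A: a majority of 15357335 is 7678668; 7,678,668 required, 7,678,668 in favor — approved.
Series B: 4/5 of 1500156 = 1200124.80, rounded up to 1200125; 1,200,125 required, 1,199,930 in favor — not approved.

Not approved — the Series B shares did not give the required vote.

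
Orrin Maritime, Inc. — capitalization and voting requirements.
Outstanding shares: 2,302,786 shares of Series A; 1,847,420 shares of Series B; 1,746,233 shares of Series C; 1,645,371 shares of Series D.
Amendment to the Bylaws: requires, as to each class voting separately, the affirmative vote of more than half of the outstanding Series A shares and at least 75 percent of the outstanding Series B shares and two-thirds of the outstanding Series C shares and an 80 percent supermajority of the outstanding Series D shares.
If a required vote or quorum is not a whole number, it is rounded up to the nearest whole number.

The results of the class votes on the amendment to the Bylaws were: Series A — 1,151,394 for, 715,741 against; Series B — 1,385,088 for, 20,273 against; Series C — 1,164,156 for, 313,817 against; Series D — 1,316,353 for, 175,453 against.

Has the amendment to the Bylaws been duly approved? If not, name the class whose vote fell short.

Series A: a majority of 2302786 is 1151394; 1,151,394 required, 1,151,394 in favor — approved.
Series B: 3/4 of 1847420 = 1385565; 1,385,565 required, 1,385,088 in favor — not approved.
Series C: 2/3 of 1746233 = 1164155.33, rounded up to 1164156; 1,164,156 required, 1,164,156 in favor — approved.
Series D: 4/5 of 1645371 = 1316296.80, rounded up to 1316297; 1,316,297 required, 1,316,353 in favor — approved.

Not approved — the Series B shares did not give the required vote.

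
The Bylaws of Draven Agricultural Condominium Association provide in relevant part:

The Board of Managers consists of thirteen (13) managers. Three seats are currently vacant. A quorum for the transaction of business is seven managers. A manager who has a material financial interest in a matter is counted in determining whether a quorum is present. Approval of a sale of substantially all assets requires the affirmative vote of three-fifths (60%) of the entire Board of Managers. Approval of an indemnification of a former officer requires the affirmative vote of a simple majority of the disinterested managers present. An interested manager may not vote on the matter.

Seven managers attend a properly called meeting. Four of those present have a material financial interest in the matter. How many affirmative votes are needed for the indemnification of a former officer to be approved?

2

The indemnification of a former officer requires a majority of the disinterested managers present (7 − 4 = 3).
A majority of 3 is 2.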